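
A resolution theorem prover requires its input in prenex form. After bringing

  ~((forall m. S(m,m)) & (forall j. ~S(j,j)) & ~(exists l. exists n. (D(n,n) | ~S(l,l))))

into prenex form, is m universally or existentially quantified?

existential

Push ¬ through the quantifiers and connectives to reach negation normal form:
  (exists m. ~S(m,m)) | (exists j. S(j,j)) | (exists l. exists n. (D(n,n) | ~S(l,l)))
All bound variables are already distinct, so no renaming is needed.
Finally move all quantifiers to the prefix:
  exists m. exists j. exists l. exists n. (~S(m,m) | S(j,j) | D(n,n) | ~S(l,l))
The quantifier forall m sits under an odd number of negations, so it flips to exists m.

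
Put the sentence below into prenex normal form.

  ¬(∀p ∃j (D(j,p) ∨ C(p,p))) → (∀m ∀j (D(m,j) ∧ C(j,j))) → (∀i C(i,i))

∀p ∃j ∃m ∃z1 ∀i (D(j,p) ∨ C(p,p) ∨ ¬D(m,z1) ∨ ¬C(z1,z1) ∨ C(i,i))

Eliminate → and ↔ using ¬ and ∨.
  ¬¬(∀p ∃j (D(j,p) ∨ C(p,p))) ∨ ¬(∀m ∀j (D(m,j) ∧ C(j,j))) ∨ (∀i C(i,i))
Push ¬ through the quantifiers and connectives to reach negation normal form:
  (∀p ∃j (D(j,p) ∨ C(p,p))) ∨ (∃m ∃j (¬D(m,j) ∨ ¬C(j,j))) ∨ (∀i C(i,i))
Rename bound variables to avoid capture: j↦z1.
  (∀p ∃j (D(j,p) ∨ C(p,p))) ∨ (∃m ∃z1 (¬D(m,z1) ∨ ¬C(z1,z1))) ∨ (∀i C(i,i))
Extract every quantifier outward, since the variables are now distinct and don't occur free across branches:
  ∀p ∃j ∃m ∃z1 ∀i (D(j,p) ∨ C(p,p) ∨ ¬D(m,z1) ∨ ¬C(z1,z1) ∨ C(i,i))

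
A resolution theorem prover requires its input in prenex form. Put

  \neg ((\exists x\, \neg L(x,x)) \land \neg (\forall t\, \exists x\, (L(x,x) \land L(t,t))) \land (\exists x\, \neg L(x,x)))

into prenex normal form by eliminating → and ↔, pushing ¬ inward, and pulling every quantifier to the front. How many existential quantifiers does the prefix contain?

1

Drive negations inward (¬∀x A ≡ ∃x ¬A, ¬∃x A ≡ ∀x ¬A, De Morgan for ∧/∨):
  (\forall x\, L(x,x)) \lor (\forall t\, \exists x\, (L(x,x) \land L(t,t))) \lor (\forall x\, L(x,x))
Give each quantifier a distinct variable: x↦y, x↦p.
  (\forall x\, L(x,x)) \lor (\forall t\, \exists y\, (L(y,y) \land L(t,t))) \lor (\forall p\, L(p,p))
Finally move all quantifiers to the prefix:
  \forall x\, \forall t\, \exists y\, \forall p\, (L(x,x) \lor L(y,y) \land L(t,t) \lor L(p,p))
The prefix is \forall x \forall t \exists y \forall p: 3 universal, 1 existential.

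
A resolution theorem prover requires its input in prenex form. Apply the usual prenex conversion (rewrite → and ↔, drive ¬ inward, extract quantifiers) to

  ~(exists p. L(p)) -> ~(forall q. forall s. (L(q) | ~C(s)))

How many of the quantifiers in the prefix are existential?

3

First replace A → B with ¬A ∨ B.
  ~~(exists p. L(p)) | ~(forall q. forall s. (L(q) | ~C(s)))
Drive negations inward (¬∀x A ≡ ∃x ¬A, ¬∃x A ≡ ∀x ¬A, De Morgan for ∧/∨):
  (exists p. L(p)) | (exists q. exists s. (~L(q) & C(s)))
All bound variables are already distinct, so no renaming is needed.
Extract every quantifier outward, since the variables are now distinct and don't occur free across branches:
  exists p. exists q. exists s. (L(p) | ~L(q) & C(s))
The prefix is exists p exists q exists s: 0 universal, 3 existential.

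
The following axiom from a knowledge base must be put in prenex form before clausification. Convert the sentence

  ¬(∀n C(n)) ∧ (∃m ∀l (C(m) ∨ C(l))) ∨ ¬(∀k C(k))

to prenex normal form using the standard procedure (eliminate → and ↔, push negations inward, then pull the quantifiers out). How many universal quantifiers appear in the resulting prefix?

1

Move each ¬ inward, flipping quantifiers it crosses:
  (∃n ¬C(n)) ∧ (∃m ∀l (C(m) ∨ C(l))) ∨ (∃k ¬C(k))
All bound variables are already distinct, so no renaming is needed.
Pull the quantifiers to the front (each side's bound variable is not free in the other side):
  ∃n ∃m ∀l ∃k (¬C(n) ∧ (C(m) ∨ C(l)) ∨ ¬C(k))
The prefix is ∃n ∃m ∀l ∃k: 1 universal, 3 existential.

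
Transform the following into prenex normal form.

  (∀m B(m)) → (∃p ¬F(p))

First replace A → B with ¬A ∨ B.
  ¬(∀m B(m)) ∨ (∃p ¬F(p))
Push ¬ through the quantifiers and connectives to reach negation normal form:
  (∃m ¬B(m)) ∨ (∃p ¬F(p))
All bound variables are already distinct, so no renaming is needed.
Finally move all quantifiers to the prefix:
  ∃m ∃p (¬B(m) ∨ ¬F(p))

∃m ∃p (¬B(m) ∨ ¬F(p))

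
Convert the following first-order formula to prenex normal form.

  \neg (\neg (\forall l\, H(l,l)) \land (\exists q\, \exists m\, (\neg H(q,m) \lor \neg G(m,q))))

\forall l\, \forall q\, \forall m\, (H(l,l) \lor H(q,m) \land G(m,q))

Drive negations inward (¬∀x A ≡ ∃x ¬A, ¬∃x A ≡ ∀x ¬A, De Morgan for ∧/∨):
  (\forall l\, H(l,l)) \lor (\forall q\, \forall m\, (H(q,m) \land G(m,q)))
All bound variables are already distinct, so no renaming is needed.
Extract every quantifier outward, since the variables are now distinct and don't occur free across branches:
  \forall l\, \forall q\, \forall m\, (H(l,l) \lor H(q,m) \land G(m,q))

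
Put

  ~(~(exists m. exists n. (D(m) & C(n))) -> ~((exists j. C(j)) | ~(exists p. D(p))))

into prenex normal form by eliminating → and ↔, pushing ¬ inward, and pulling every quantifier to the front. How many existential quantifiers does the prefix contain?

1

Eliminate → and ↔ using ¬ and ∨.
  ~(~~(exists m. exists n. (D(m) & C(n))) | ~((exists j. C(j)) | ~(exists p. D(p))))
Push ¬ through the quantifiers and connectives to reach negation normal form:
  (forall m. forall n. (~D(m) | ~C(n))) & ((exists j. C(j)) | (forall p. ~D(p)))
All bound variables are already distinct, so no renaming is needed.
Finally move all quantifiers to the prefix:
  forall m. forall n. exists j. forall p. ((~D(m) | ~C(n)) & (C(j) | ~D(p)))
The prefix is forall m forall n exists j forall p: 3 universal, 1 existential.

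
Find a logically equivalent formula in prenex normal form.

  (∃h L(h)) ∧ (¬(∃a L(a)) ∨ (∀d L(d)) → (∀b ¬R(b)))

∃h ∃a ∃d ∀b (L(h) ∧ (L(a) ∧ ¬L(d) ∨ ¬R(b)))

Eliminate → and ↔ using ¬ and ∨.
  (∃h L(h)) ∧ (¬(¬(∃a L(a)) ∨ (∀d L(d))) ∨ (∀b ¬R(b)))
Move each ¬ inward, flipping quantifiers it crosses:
  (∃h L(h)) ∧ ((∃a L(a)) ∧ (∃d ¬L(d)) ∨ (∀b ¬R(b)))
Pull the quantifiers to the front (each side's bound variable is not free in the other side):
  ∃h ∃a ∃d ∀b (L(h) ∧ (L(a) ∧ ¬L(d) ∨ ¬R(b)))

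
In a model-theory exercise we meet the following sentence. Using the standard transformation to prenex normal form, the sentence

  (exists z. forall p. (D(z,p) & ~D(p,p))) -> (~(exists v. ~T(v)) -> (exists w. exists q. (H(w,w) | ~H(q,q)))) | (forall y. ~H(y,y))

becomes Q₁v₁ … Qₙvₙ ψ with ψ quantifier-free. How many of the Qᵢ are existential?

4

Eliminate → and ↔ using ¬ and ∨.
  ~(exists z. forall p. (D(z,p) & ~D(p,p))) | ~~(exists v. ~T(v)) | (exists w. exists q. (H(w,w) | ~H(q,q))) | (forall y. ~H(y,y))
Push ¬ through the quantifiers and connectives to reach negation normal form:
  (forall z. exists p. (~D(z,p) | D(p,p))) | (exists v. ~T(v)) | (exists w. exists q. (H(w,w) | ~H(q,q))) | (forall y. ~H(y,y))
Extract every quantifier outward, since the variables are now distinct and don't occur free across branches:
  forall z. exists p. exists v. exists w. exists q. forall y. (~D(z,p) | D(p,p) | ~T(v) | H(w,w) | ~H(q,q) | ~H(y,y))
The prefix is forall z exists p exists v exists w exists q forall y: 2 universal, 4 existential.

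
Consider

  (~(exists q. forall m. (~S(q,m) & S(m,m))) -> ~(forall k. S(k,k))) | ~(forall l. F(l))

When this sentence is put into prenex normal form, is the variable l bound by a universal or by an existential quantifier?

existential

Eliminate → and ↔ using ¬ and ∨.
  ~~(exists q. forall m. (~S(q,m) & S(m,m))) | ~(forall k. S(k,k)) | ~(forall l. F(l))
Push ¬ through the quantifiers and connectives to reach negation normal form:
  (exists q. forall m. (~S(q,m) & S(m,m))) | (exists k. ~S(k,k)) | (exists l. ~F(l))
All bound variables are already distinct, so no renaming is needed.
Extract every quantifier outward, since the variables are now distinct and don't occur free across branches:
  exists q. forall m. exists k. exists l. (~S(q,m) & S(m,m) | ~S(k,k) | ~F(l))
The quantifier forall l sits under an odd number of negations (counting the antecedent side of each →), so it flips to exists l.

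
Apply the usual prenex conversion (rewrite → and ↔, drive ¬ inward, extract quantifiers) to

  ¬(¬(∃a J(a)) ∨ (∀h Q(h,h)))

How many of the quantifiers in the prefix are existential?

2

Move each ¬ inward, flipping quantifiers it crosses:
  (∃a J(a)) ∧ (∃h ¬Q(h,h))
All bound variables are already distinct, so no renaming is needed.
Finally move all quantifiers to the prefix:
  ∃a ∃h (J(a) ∧ ¬Q(h,h))
The prefix is ∃a ∃h: 0 universal, 2 existential.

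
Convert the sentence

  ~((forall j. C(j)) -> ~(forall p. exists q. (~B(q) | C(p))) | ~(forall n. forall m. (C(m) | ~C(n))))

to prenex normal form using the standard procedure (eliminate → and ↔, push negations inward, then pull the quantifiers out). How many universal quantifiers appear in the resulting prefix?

Rewrite implications/biconditionals: A → B as ¬A ∨ B.
  ~(~(forall j. C(j)) | ~(forall p. exists q. (~B(q) | C(p))) | ~(forall n. forall m. (C(m) | ~C(n))))
Push ¬ through the quantifiers and connectives to reach negation normal form:
  (forall j. C(j)) & (forall p. exists q. (~B(q) | C(p))) & (forall n. forall m. (C(m) | ~C(n)))
Finally move all quantifiers to the prefix:
  forall j. forall p. exists q. forall n. forall m. (C(j) & (~B(q) | C(p)) & (C(m) | ~C(n)))
The prefix is forall j forall p exists q forall n forall m: 4 universal, 1 existential.

4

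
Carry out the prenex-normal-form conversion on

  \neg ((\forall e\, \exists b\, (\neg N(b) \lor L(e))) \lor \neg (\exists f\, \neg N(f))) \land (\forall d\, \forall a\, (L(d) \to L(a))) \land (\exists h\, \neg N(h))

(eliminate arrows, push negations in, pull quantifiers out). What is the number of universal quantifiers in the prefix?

3

First replace A → B with ¬A ∨ B.
  \neg ((\forall e\, \exists b\, (\neg N(b) \lor L(e))) \lor \neg (\exists f\, \neg N(f))) \land (\forall d\, \forall a\, (\neg L(d) \lor L(a))) \land (\exists h\, \neg N(h))
Move each ¬ inward, flipping quantifiers it crosses:
  (\exists e\, \forall b\, (N(b) \land \neg L(e))) \land (\exists f\, \neg N(f)) \land (\forall d\, \forall a\, (\neg L(d) \lor L(a))) \land (\exists h\, \neg N(h))
All bound variables are already distinct, so no renaming is needed.
Pull the quantifiers to the front (each side's bound variable is not free in the other side):
  \exists e\, \forall b\, \exists f\, \forall d\, \forall a\, \exists h\, (N(b) \land \neg L(e) \land \neg N(f) \land (\neg L(d) \lor L(a)) \land \neg N(h))
The prefix is \exists e \forall b \exists f \forall d \forall a \exists h: 3 universal, 3 existential.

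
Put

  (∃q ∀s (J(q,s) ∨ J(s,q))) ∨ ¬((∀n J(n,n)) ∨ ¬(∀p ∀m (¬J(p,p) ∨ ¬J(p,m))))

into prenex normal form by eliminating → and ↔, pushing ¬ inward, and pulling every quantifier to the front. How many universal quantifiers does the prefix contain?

3

Push ¬ through the quantifiers and connectives to reach negation normal form:
  (∃q ∀s (J(q,s) ∨ J(s,q))) ∨ (∃n ¬J(n,n)) ∧ (∀p ∀m (¬J(p,p) ∨ ¬J(p,m)))
Finally move all quantifiers to the prefix:
  ∃q ∀s ∃n ∀p ∀m (J(q,s) ∨ J(s,q) ∨ ¬J(n,n) ∧ (¬J(p,p) ∨ ¬J(p,m)))
The prefix is ∃q ∀s ∃n ∀p ∀m: 3 universal, 2 existential.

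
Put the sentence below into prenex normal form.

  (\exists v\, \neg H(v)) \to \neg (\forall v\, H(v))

Rewrite implications/biconditionals: A → B as ¬A ∨ B.
  \neg (\exists v\, \neg H(v)) \lor \neg (\forall v\, H(v))
Push ¬ through the quantifiers and connectives to reach negation normal form:
  (\forall v\, H(v)) \lor (\exists v\, \neg H(v))
Standardize variables apart so no two quantifiers bind the same name: v↦r.
  (\forall v\, H(v)) \lor (\exists r\, \neg H(r))
Extract every quantifier outward, since the variables are now distinct and don't occur free across branches:
  \forall v\, \exists r\, (H(v) \lor \neg H(r))

\forall v\, \exists r\, (H(v) \lor \neg H(r))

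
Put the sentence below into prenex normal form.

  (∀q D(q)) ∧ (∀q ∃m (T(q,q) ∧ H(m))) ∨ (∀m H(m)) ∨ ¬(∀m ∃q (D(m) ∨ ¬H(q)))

Push ¬ through the quantifiers and connectives to reach negation normal form:
  (∀q D(q)) ∧ (∀q ∃m (T(q,q) ∧ H(m))) ∨ (∀m H(m)) ∨ (∃m ∀q (¬D(m) ∧ H(q)))
Standardize variables apart so no two quantifiers bind the same name: q↦u1, m↦z1, m↦v, q↦v1.
  (∀q D(q)) ∧ (∀u1 ∃m (T(u1,u1) ∧ H(m))) ∨ (∀z1 H(z1)) ∨ (∃v ∀v1 (¬D(v) ∧ H(v1)))
Finally move all quantifiers to the prefix:
  ∀q ∀u1 ∃m ∀z1 ∃v ∀v1 (D(q) ∧ T(u1,u1) ∧ H(m) ∨ H(z1) ∨ ¬D(v) ∧ H(v1))

∀q ∀u1 ∃m ∀z1 ∃v ∀v1 (D(q) ∧ T(u1,u1) ∧ H(m) ∨ H(z1) ∨ ¬D(v) ∧ H(v1))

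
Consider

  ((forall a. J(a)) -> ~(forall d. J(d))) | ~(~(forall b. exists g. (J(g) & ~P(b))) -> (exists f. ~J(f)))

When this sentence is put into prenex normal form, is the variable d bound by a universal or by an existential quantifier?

Rewrite implications/biconditionals: A → B as ¬A ∨ B.
  ~(forall a. J(a)) | ~(forall d. J(d)) | ~(~~(forall b. exists g. (J(g) & ~P(b))) | (exists f. ~J(f)))
Drive negations inward (¬∀x A ≡ ∃x ¬A, ¬∃x A ≡ ∀x ¬A, De Morgan for ∧/∨):
  (exists a. ~J(a)) | (exists d. ~J(d)) | (exists b. forall g. (~J(g) | P(b))) & (forall f. J(f))
Pull the quantifiers to the front (each side's bound variable is not free in the other side):
  exists a. exists d. exists b. forall g. forall f. (~J(a) | ~J(d) | (~J(g) | P(b)) & J(f))
The quantifier forall d sits under an odd number of negations (counting the antecedent side of each →), so it flips to exists d.

existential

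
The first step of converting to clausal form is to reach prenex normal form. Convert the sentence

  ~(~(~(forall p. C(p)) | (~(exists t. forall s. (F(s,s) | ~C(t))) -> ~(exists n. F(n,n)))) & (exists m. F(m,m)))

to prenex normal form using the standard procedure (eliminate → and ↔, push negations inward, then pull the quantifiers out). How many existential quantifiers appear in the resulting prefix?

2

First replace A → B with ¬A ∨ B.
  ~(~(~(forall p. C(p)) | ~~(exists t. forall s. (F(s,s) | ~C(t))) | ~(exists n. F(n,n))) & (exists m. F(m,m)))
Drive negations inward (¬∀x A ≡ ∃x ¬A, ¬∃x A ≡ ∀x ¬A, De Morgan for ∧/∨):
  (exists p. ~C(p)) | (exists t. forall s. (F(s,s) | ~C(t))) | (forall n. ~F(n,n)) | (forall m. ~F(m,m))
All bound variables are already distinct, so no renaming is needed.
Extract every quantifier outward, since the variables are now distinct and don't occur free across branches:
  exists p. exists t. forall s. forall n. forall m. (~C(p) | F(s,s) | ~C(t) | ~F(n,n) | ~F(m,m))
The prefix is exists p exists t forall s forall n forall m: 3 universal, 2 existential.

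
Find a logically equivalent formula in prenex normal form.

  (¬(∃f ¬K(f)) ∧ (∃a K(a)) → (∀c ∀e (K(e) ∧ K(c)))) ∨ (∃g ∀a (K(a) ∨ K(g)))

∃f ∀a ∀c ∀e ∃g ∀p (¬K(f) ∨ ¬K(a) ∨ K(e) ∧ K(c) ∨ K(p) ∨ K(g))

First replace A → B with ¬A ∨ B.
  ¬(¬(∃f ¬K(f)) ∧ (∃a K(a))) ∨ (∀c ∀e (K(e) ∧ K(c))) ∨ (∃g ∀a (K(a) ∨ K(g)))
Push ¬ through the quantifiers and connectives to reach negation normal form:
  (∃f ¬K(f)) ∨ (∀a ¬K(a)) ∨ (∀c ∀e (K(e) ∧ K(c))) ∨ (∃g ∀a (K(a) ∨ K(g)))
Standardize variables apart so no two quantifiers bind the same name: a↦p.
  (∃f ¬K(f)) ∨ (∀a ¬K(a)) ∨ (∀c ∀e (K(e) ∧ K(c))) ∨ (∃g ∀p (K(p) ∨ K(g)))
Pull the quantifiers to the front (each side's bound variable is not free in the other side):
  ∃f ∀a ∀c ∀e ∃g ∀p (¬K(f) ∨ ¬K(a) ∨ K(e) ∧ K(c) ∨ K(p) ∨ K(g))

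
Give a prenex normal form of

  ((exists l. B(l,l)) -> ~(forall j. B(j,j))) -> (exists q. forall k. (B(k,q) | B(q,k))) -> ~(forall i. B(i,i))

exists l. forall j. forall q. exists k. exists i. (B(l,l) & B(j,j) | ~B(k,q) & ~B(q,k) | ~B(i,i))

Eliminate → and ↔ using ¬ and ∨.
  ~(~(exists l. B(l,l)) | ~(forall j. B(j,j))) | ~(exists q. forall k. (B(k,q) | B(q,k))) | ~(forall i. B(i,i))
Drive negations inward (¬∀x A ≡ ∃x ¬A, ¬∃x A ≡ ∀x ¬A, De Morgan for ∧/∨):
  (exists l. B(l,l)) & (forall j. B(j,j)) | (forall q. exists k. (~B(k,q) & ~B(q,k))) | (exists i. ~B(i,i))
All bound variables are already distinct, so no renaming is needed.
Extract every quantifier outward, since the variables are now distinct and don't occur free across branches:
  exists l. forall j. forall q. exists k. exists i. (B(l,l) & B(j,j) | ~B(k,q) & ~B(q,k) | ~B(i,i))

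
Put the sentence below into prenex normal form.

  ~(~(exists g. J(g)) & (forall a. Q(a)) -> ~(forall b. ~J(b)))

forall g. forall a. forall b. (~J(g) & Q(a) & ~J(b))

Rewrite implications/biconditionals: A → B as ¬A ∨ B.
  ~(~(~(exists g. J(g)) & (forall a. Q(a))) | ~(forall b. ~J(b)))
Drive negations inward (¬∀x A ≡ ∃x ¬A, ¬∃x A ≡ ∀x ¬A, De Morgan for ∧/∨):
  (forall g. ~J(g)) & (forall a. Q(a)) & (forall b. ~J(b))
All bound variables are already distinct, so no renaming is needed.
Extract every quantifier outward, since the variables are now distinct and don't occur free across branches:
  forall g. forall a. forall b. (~J(g) & Q(a) & ~J(b))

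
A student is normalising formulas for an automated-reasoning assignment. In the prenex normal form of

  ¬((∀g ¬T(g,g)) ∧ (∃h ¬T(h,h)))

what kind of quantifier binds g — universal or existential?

Push ¬ through the quantifiers and connectives to reach negation normal form:
  (∃g T(g,g)) ∨ (∀h T(h,h))
All bound variables are already distinct, so no renaming is needed.
Finally move all quantifiers to the prefix:
  ∃g ∀h (T(g,g) ∨ T(h,h))
The quantifier ∀g sits under an odd number of negations, so it flips to ∃g.

existential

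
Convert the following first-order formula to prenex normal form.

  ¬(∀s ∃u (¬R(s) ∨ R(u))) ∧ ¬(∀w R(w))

∃s ∀u ∃w (R(s) ∧ ¬R(u) ∧ ¬R(w))

Push ¬ through the quantifiers and connectives to reach negation normal form:
  (∃s ∀u (R(s) ∧ ¬R(u))) ∧ (∃w ¬R(w))
Pull the quantifiers to the front (each side's bound variable is not free in the other side):
  ∃s ∀u ∃w (R(s) ∧ ¬R(u) ∧ ¬R(w))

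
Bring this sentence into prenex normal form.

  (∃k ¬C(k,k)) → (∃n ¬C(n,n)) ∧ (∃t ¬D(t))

∀k ∃n ∃t (C(k,k) ∨ ¬C(n,n) ∧ ¬D(t))

Eliminate → and ↔ using ¬ and ∨.
  ¬(∃k ¬C(k,k)) ∨ (∃n ¬C(n,n)) ∧ (∃t ¬D(t))
Push ¬ through the quantifiers and connectives to reach negation normal form:
  (∀k C(k,k)) ∨ (∃n ¬C(n,n)) ∧ (∃t ¬D(t))
Pull the quantifiers to the front (each side's bound variable is not free in the other side):
  ∀k ∃n ∃t (C(k,k) ∨ ¬C(n,n) ∧ ¬D(t))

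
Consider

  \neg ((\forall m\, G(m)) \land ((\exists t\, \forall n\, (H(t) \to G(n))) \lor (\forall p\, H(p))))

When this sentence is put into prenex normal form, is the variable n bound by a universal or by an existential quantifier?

existential

Rewrite implications/biconditionals: A → B as ¬A ∨ B.
  \neg ((\forall m\, G(m)) \land ((\exists t\, \forall n\, (\neg H(t) \lor G(n))) \lor (\forall p\, H(p))))
Drive negations inward (¬∀x A ≡ ∃x ¬A, ¬∃x A ≡ ∀x ¬A, De Morgan for ∧/∨):
  (\exists m\, \neg G(m)) \lor (\forall t\, \exists n\, (H(t) \land \neg G(n))) \land (\exists p\, \neg H(p))
All bound variables are already distinct, so no renaming is needed.
Extract every quantifier outward, since the variables are now distinct and don't occur free across branches:
  \exists m\, \forall t\, \exists n\, \exists p\, (\neg G(m) \lor H(t) \land \neg G(n) \land \neg H(p))
The quantifier \forall n sits under an odd number of negations (counting the antecedent side of each →), so it flips to \exists n.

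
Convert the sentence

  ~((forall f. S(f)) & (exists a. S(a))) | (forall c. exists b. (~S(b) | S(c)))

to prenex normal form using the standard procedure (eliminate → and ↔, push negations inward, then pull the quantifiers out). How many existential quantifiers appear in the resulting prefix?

Drive negations inward (¬∀x A ≡ ∃x ¬A, ¬∃x A ≡ ∀x ¬A, De Morgan for ∧/∨):
  (exists f. ~S(f)) | (forall a. ~S(a)) | (forall c. exists b. (~S(b) | S(c)))
Pull the quantifiers to the front (each side's bound variable is not free in the other side):
  exists f. forall a. forall c. exists b. (~S(f) | ~S(a) | ~S(b) | S(c))
The prefix is exists f forall a forall c exists b: 2 universal, 2 existential.

2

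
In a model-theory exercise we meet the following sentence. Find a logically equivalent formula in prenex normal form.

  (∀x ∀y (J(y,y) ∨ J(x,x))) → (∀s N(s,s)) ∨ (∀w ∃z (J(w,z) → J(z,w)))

Eliminate → and ↔ using ¬ and ∨.
  ¬(∀x ∀y (J(y,y) ∨ J(x,x))) ∨ (∀s N(s,s)) ∨ (∀w ∃z (¬J(w,z) ∨ J(z,w)))
Drive negations inward (¬∀x A ≡ ∃x ¬A, ¬∃x A ≡ ∀x ¬A, De Morgan for ∧/∨):
  (∃x ∃y (¬J(y,y) ∧ ¬J(x,x))) ∨ (∀s N(s,s)) ∨ (∀w ∃z (¬J(w,z) ∨ J(z,w)))
All bound variables are already distinct, so no renaming is needed.
Finally move all quantifiers to the prefix:
  ∃x ∃y ∀s ∀w ∃z (¬J(y,y) ∧ ¬J(x,x) ∨ N(s,s) ∨ ¬J(w,z) ∨ J(z,w))

∃x ∃y ∀s ∀w ∃z (¬J(y,y) ∧ ¬J(x,x) ∨ N(s,s) ∨ ¬J(w,z) ∨ J(z,w))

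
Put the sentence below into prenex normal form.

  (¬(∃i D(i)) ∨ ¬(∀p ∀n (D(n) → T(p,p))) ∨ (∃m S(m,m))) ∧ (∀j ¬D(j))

Rewrite implications/biconditionals: A → B as ¬A ∨ B.
  (¬(∃i D(i)) ∨ ¬(∀p ∀n (¬D(n) ∨ T(p,p))) ∨ (∃m S(m,m))) ∧ (∀j ¬D(j))
Push ¬ through the quantifiers and connectives to reach negation normal form:
  ((∀i ¬D(i)) ∨ (∃p ∃n (D(n) ∧ ¬T(p,p))) ∨ (∃m S(m,m))) ∧ (∀j ¬D(j))
All bound variables are already distinct, so no renaming is needed.
Extract every quantifier outward, since the variables are now distinct and don't occur free across branches:
  ∀i ∃p ∃n ∃m ∀j ((¬D(i) ∨ D(n) ∧ ¬T(p,p) ∨ S(m,m)) ∧ ¬D(j))

∀i ∃p ∃n ∃m ∀j ((¬D(i) ∨ D(n) ∧ ¬T(p,p) ∨ S(m,m)) ∧ ¬D(j))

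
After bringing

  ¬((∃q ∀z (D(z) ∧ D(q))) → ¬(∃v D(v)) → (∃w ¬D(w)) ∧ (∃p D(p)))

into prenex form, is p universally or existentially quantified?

universal

Rewrite implications/biconditionals: A → B as ¬A ∨ B.
  ¬(¬(∃q ∀z (D(z) ∧ D(q))) ∨ ¬¬(∃v D(v)) ∨ (∃w ¬D(w)) ∧ (∃p D(p)))
Push ¬ through the quantifiers and connectives to reach negation normal form:
  (∃q ∀z (D(z) ∧ D(q))) ∧ (∀v ¬D(v)) ∧ ((∀w D(w)) ∨ (∀p ¬D(p)))
Extract every quantifier outward, since the variables are now distinct and don't occur free across branches:
  ∃q ∀z ∀v ∀w ∀p (D(z) ∧ D(q) ∧ ¬D(v) ∧ (D(w) ∨ ¬D(p)))
The quantifier ∃p sits under an odd number of negations (counting the antecedent side of each →), so it flips to ∀p.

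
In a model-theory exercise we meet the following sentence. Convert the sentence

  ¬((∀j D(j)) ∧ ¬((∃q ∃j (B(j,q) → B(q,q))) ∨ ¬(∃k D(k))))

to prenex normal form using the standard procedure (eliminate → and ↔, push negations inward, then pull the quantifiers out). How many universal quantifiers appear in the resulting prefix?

1

Eliminate → and ↔ using ¬ and ∨.
  ¬((∀j D(j)) ∧ ¬((∃q ∃j (¬B(j,q) ∨ B(q,q))) ∨ ¬(∃k D(k))))
Push ¬ through the quantifiers and connectives to reach negation normal form:
  (∃j ¬D(j)) ∨ (∃q ∃j (¬B(j,q) ∨ B(q,q))) ∨ (∀k ¬D(k))
Give each quantifier a distinct variable: j↦b.
  (∃j ¬D(j)) ∨ (∃q ∃b (¬B(b,q) ∨ B(q,q))) ∨ (∀k ¬D(k))
Pull the quantifiers to the front (each side's bound variable is not free in the other side):
  ∃j ∃q ∃b ∀k (¬D(j) ∨ ¬B(b,q) ∨ B(q,q) ∨ ¬D(k))
The prefix is ∃j ∃q ∃b ∀k: 1 universal, 3 existential.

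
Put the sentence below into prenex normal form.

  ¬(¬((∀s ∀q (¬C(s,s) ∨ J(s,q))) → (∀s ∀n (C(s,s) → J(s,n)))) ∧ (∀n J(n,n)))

Rewrite implications/biconditionals: A → B as ¬A ∨ B.
  ¬(¬(¬(∀s ∀q (¬C(s,s) ∨ J(s,q))) ∨ (∀s ∀n (¬C(s,s) ∨ J(s,n)))) ∧ (∀n J(n,n)))
Move each ¬ inward, flipping quantifiers it crosses:
  (∃s ∃q (C(s,s) ∧ ¬J(s,q))) ∨ (∀s ∀n (¬C(s,s) ∨ J(s,n))) ∨ (∃n ¬J(n,n))
Rename bound variables to avoid capture: s↦v1, n↦u.
  (∃s ∃q (C(s,s) ∧ ¬J(s,q))) ∨ (∀v1 ∀n (¬C(v1,v1) ∨ J(v1,n))) ∨ (∃u ¬J(u,u))
Extract every quantifier outward, since the variables are now distinct and don't occur free across branches:
  ∃s ∃q ∀v1 ∀n ∃u (C(s,s) ∧ ¬J(s,q) ∨ ¬C(v1,v1) ∨ J(v1,n) ∨ ¬J(u,u))

∃s ∃q ∀v1 ∀n ∃u (C(s,s) ∧ ¬J(s,q) ∨ ¬C(v1,v1) ∨ J(v1,n) ∨ ¬J(u,u))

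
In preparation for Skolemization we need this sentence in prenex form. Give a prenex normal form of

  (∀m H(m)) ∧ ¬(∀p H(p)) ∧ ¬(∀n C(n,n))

∀m ∃p ∃n (H(m) ∧ ¬H(p) ∧ ¬C(n,n))

Move each ¬ inward, flipping quantifiers it crosses:
  (∀m H(m)) ∧ (∃p ¬H(p)) ∧ (∃n ¬C(n,n))
All bound variables are already distinct, so no renaming is needed.
Pull the quantifiers to the front (each side's bound variable is not free in the other side):
  ∀m ∃p ∃n (H(m) ∧ ¬H(p) ∧ ¬C(n,n))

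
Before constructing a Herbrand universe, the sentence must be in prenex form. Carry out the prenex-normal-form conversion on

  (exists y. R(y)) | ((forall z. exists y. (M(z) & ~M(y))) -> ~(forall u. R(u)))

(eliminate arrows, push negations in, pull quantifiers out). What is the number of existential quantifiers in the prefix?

3

Eliminate → and ↔ using ¬ and ∨.
  (exists y. R(y)) | ~(forall z. exists y. (M(z) & ~M(y))) | ~(forall u. R(u))
Move each ¬ inward, flipping quantifiers it crosses:
  (exists y. R(y)) | (exists z. forall y. (~M(z) | M(y))) | (exists u. ~R(u))
Standardize variables apart so no two quantifiers bind the same name: y↦t.
  (exists y. R(y)) | (exists z. forall t. (~M(z) | M(t))) | (exists u. ~R(u))
Pull the quantifiers to the front (each side's bound variable is not free in the other side):
  exists y. exists z. forall t. exists u. (R(y) | ~M(z) | M(t) | ~R(u))
The prefix is exists y exists z forall t exists u: 1 universal, 3 existential.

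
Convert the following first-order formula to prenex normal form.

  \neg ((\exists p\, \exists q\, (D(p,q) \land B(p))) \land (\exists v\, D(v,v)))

Drive negations inward (¬∀x A ≡ ∃x ¬A, ¬∃x A ≡ ∀x ¬A, De Morgan for ∧/∨):
  (\forall p\, \forall q\, (\neg D(p,q) \lor \neg B(p))) \lor (\forall v\, \neg D(v,v))
All bound variables are already distinct, so no renaming is needed.
Extract every quantifier outward, since the variables are now distinct and don't occur free across branches:
  \forall p\, \forall q\, \forall v\, (\neg D(p,q) \lor \neg B(p) \lor \neg D(v,v))

\forall p\, \forall q\, \forall v\, (\neg D(p,q) \lor \neg B(p) \lor \neg D(v,v))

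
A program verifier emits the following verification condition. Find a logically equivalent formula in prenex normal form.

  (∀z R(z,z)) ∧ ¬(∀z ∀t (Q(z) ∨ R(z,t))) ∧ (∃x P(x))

Push ¬ through the quantifiers and connectives to reach negation normal form:
  (∀z R(z,z)) ∧ (∃z ∃t (¬Q(z) ∧ ¬R(z,t))) ∧ (∃x P(x))
Give each quantifier a distinct variable: z↦r.
  (∀z R(z,z)) ∧ (∃r ∃t (¬Q(r) ∧ ¬R(r,t))) ∧ (∃x P(x))
Pull the quantifiers to the front (each side's bound variable is not free in the other side):
  ∀z ∃r ∃t ∃x (R(z,z) ∧ ¬Q(r) ∧ ¬R(r,t) ∧ P(x))

∀z ∃r ∃t ∃x (R(z,z) ∧ ¬Q(r) ∧ ¬R(r,t) ∧ P(x))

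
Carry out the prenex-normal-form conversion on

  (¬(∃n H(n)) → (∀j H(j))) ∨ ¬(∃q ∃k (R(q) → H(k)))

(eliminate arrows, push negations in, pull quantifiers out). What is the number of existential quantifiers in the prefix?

1

First replace A → B with ¬A ∨ B.
  ¬¬(∃n H(n)) ∨ (∀j H(j)) ∨ ¬(∃q ∃k (¬R(q) ∨ H(k)))
Push ¬ through the quantifiers and connectives to reach negation normal form:
  (∃n H(n)) ∨ (∀j H(j)) ∨ (∀q ∀k (R(q) ∧ ¬H(k)))
All bound variables are already distinct, so no renaming is needed.
Finally move all quantifiers to the prefix:
  ∃n ∀j ∀q ∀k (H(n) ∨ H(j) ∨ R(q) ∧ ¬H(k))
The prefix is ∃n ∀j ∀q ∀k: 3 universal, 1 existential.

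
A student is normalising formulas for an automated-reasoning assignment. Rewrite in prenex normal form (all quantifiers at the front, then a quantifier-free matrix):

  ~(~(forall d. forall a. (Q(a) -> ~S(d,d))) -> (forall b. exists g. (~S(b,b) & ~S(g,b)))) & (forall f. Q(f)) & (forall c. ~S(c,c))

exists d. exists a. exists b. forall g. forall f. forall c. (Q(a) & S(d,d) & (S(b,b) | S(g,b)) & Q(f) & ~S(c,c))

Eliminate → and ↔ using ¬ and ∨.
  ~(~~(forall d. forall a. (~Q(a) | ~S(d,d))) | (forall b. exists g. (~S(b,b) & ~S(g,b)))) & (forall f. Q(f)) & (forall c. ~S(c,c))
Push ¬ through the quantifiers and connectives to reach negation normal form:
  (exists d. exists a. (Q(a) & S(d,d))) & (exists b. forall g. (S(b,b) | S(g,b))) & (forall f. Q(f)) & (forall c. ~S(c,c))
All bound variables are already distinct, so no renaming is needed.
Pull the quantifiers to the front (each side's bound variable is not free in the other side):
  exists d. exists a. exists b. forall g. forall f. forall c. (Q(a) & S(d,d) & (S(b,b) | S(g,b)) & Q(f) & ~S(c,c))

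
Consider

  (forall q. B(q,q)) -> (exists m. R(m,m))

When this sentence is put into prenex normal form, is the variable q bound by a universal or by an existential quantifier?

First replace A → B with ¬A ∨ B.
  ~(forall q. B(q,q)) | (exists m. R(m,m))
Push ¬ through the quantifiers and connectives to reach negation normal form:
  (exists q. ~B(q,q)) | (exists m. R(m,m))
Finally move all quantifiers to the prefix:
  exists q. exists m. (~B(q,q) | R(m,m))
The quantifier forall q sits under an odd number of negations (counting the antecedent side of each →), so it flips to exists q.

existential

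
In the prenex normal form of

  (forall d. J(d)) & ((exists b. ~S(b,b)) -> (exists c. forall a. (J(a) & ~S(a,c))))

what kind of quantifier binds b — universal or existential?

universal

Rewrite implications/biconditionals: A → B as ¬A ∨ B.
  (forall d. J(d)) & (~(exists b. ~S(b,b)) | (exists c. forall a. (J(a) & ~S(a,c))))
Drive negations inward (¬∀x A ≡ ∃x ¬A, ¬∃x A ≡ ∀x ¬A, De Morgan for ∧/∨):
  (forall d. J(d)) & ((forall b. S(b,b)) | (exists c. forall a. (J(a) & ~S(a,c))))
All bound variables are already distinct, so no renaming is needed.
Extract every quantifier outward, since the variables are now distinct and don't occur free across branches:
  forall d. forall b. exists c. forall a. (J(d) & (S(b,b) | J(a) & ~S(a,c)))
The quantifier exists b sits under an odd number of negations (counting the antecedent side of each →), so it flips to forall b.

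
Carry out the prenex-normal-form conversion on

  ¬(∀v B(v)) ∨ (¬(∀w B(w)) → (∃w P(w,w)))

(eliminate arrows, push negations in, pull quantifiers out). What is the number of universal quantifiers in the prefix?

Eliminate → and ↔ using ¬ and ∨.
  ¬(∀v B(v)) ∨ ¬¬(∀w B(w)) ∨ (∃w P(w,w))
Drive negations inward (¬∀x A ≡ ∃x ¬A, ¬∃x A ≡ ∀x ¬A, De Morgan for ∧/∨):
  (∃v ¬B(v)) ∨ (∀w B(w)) ∨ (∃w P(w,w))
Rename bound variables to avoid capture: w↦y1.
  (∃v ¬B(v)) ∨ (∀w B(w)) ∨ (∃y1 P(y1,y1))
Pull the quantifiers to the front (each side's bound variable is not free in the other side):
  ∃v ∀w ∃y1 (¬B(v) ∨ B(w) ∨ P(y1,y1))
The prefix is ∃v ∀w ∃y1: 1 universal, 2 existential.

1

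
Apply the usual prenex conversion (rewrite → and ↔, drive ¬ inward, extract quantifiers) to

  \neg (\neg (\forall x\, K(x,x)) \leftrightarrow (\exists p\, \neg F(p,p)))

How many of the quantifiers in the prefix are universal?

2

Eliminate → and ↔ using ¬ and ∨; A ↔ B as (¬A ∨ B) ∧ (¬B ∨ A).
  \neg ((\neg \neg (\forall x\, K(x,x)) \lor (\exists p\, \neg F(p,p))) \land (\neg (\exists p\, \neg F(p,p)) \lor \neg (\forall x\, K(x,x))))
Push ¬ through the quantifiers and connectives to reach negation normal form:
  (\exists x\, \neg K(x,x)) \land (\forall p\, F(p,p)) \lor (\exists p\, \neg F(p,p)) \land (\forall x\, K(x,x))
Give each quantifier a distinct variable: p↦z1, x↦u.
  (\exists x\, \neg K(x,x)) \land (\forall p\, F(p,p)) \lor (\exists z1\, \neg F(z1,z1)) \land (\forall u\, K(u,u))
Extract every quantifier outward, since the variables are now distinct and don't occur free across branches:
  \exists x\, \forall p\, \exists z1\, \forall u\, (\neg K(x,x) \land F(p,p) \lor \neg F(z1,z1) \land K(u,u))
The prefix is \exists x \forall p \exists z1 \forall u: 2 universal, 2 existential.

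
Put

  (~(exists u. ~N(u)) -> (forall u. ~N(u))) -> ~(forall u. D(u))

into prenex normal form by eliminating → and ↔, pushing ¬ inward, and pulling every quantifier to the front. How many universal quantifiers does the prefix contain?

1

First replace A → B with ¬A ∨ B.
  ~(~~(exists u. ~N(u)) | (forall u. ~N(u))) | ~(forall u. D(u))
Push ¬ through the quantifiers and connectives to reach negation normal form:
  (forall u. N(u)) & (exists u. N(u)) | (exists u. ~D(u))
Standardize variables apart so no two quantifiers bind the same name: u↦y1, u↦z.
  (forall u. N(u)) & (exists y1. N(y1)) | (exists z. ~D(z))
Extract every quantifier outward, since the variables are now distinct and don't occur free across branches:
  forall u. exists y1. exists z. (N(u) & N(y1) | ~D(z))
The prefix is forall u exists y1 exists z: 1 universal, 2 existential.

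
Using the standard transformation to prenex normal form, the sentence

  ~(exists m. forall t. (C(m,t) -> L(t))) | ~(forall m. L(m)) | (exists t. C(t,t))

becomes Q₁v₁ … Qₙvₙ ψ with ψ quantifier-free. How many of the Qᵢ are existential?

3

First replace A → B with ¬A ∨ B.
  ~(exists m. forall t. (~C(m,t) | L(t))) | ~(forall m. L(m)) | (exists t. C(t,t))
Push ¬ through the quantifiers and connectives to reach negation normal form:
  (forall m. exists t. (C(m,t) & ~L(t))) | (exists m. ~L(m)) | (exists t. C(t,t))
Give each quantifier a distinct variable: m↦x, t↦p.
  (forall m. exists t. (C(m,t) & ~L(t))) | (exists x. ~L(x)) | (exists p. C(p,p))
Finally move all quantifiers to the prefix:
  forall m. exists t. exists x. exists p. (C(m,t) & ~L(t) | ~L(x) | C(p,p))
The prefix is forall m exists t exists x exists p: 1 universal, 3 existential.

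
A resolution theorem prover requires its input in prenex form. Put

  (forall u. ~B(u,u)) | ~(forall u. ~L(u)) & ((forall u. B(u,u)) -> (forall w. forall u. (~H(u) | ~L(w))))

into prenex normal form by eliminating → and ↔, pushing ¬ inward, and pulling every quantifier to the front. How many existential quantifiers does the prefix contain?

2

First replace A → B with ¬A ∨ B.
  (forall u. ~B(u,u)) | ~(forall u. ~L(u)) & (~(forall u. B(u,u)) | (forall w. forall u. (~H(u) | ~L(w))))
Drive negations inward (¬∀x A ≡ ∃x ¬A, ¬∃x A ≡ ∀x ¬A, De Morgan for ∧/∨):
  (forall u. ~B(u,u)) | (exists u. L(u)) & ((exists u. ~B(u,u)) | (forall w. forall u. (~H(u) | ~L(w))))
Rename bound variables to avoid capture: u↦p, u↦r, u↦b.
  (forall u. ~B(u,u)) | (exists p. L(p)) & ((exists r. ~B(r,r)) | (forall w. forall b. (~H(b) | ~L(w))))
Extract every quantifier outward, since the variables are now distinct and don't occur free across branches:
  forall u. exists p. exists r. forall w. forall b. (~B(u,u) | L(p) & (~B(r,r) | ~H(b) | ~L(w)))
The prefix is forall u exists p exists r forall w forall b: 3 universal, 2 existential.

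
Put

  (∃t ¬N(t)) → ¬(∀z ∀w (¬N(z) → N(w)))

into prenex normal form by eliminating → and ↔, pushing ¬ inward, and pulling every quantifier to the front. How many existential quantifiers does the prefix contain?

First replace A → B with ¬A ∨ B.
  ¬(∃t ¬N(t)) ∨ ¬(∀z ∀w (¬¬N(z) ∨ N(w)))
Move each ¬ inward, flipping quantifiers it crosses:
  (∀t N(t)) ∨ (∃z ∃w (¬N(z) ∧ ¬N(w)))
All bound variables are already distinct, so no renaming is needed.
Pull the quantifiers to the front (each side's bound variable is not free in the other side):
  ∀t ∃z ∃w (N(t) ∨ ¬N(z) ∧ ¬N(w))
The prefix is ∀t ∃z ∃w: 1 universal, 2 existential.

2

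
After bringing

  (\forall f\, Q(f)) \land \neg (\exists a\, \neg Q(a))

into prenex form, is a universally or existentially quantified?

universal

Drive negations inward (¬∀x A ≡ ∃x ¬A, ¬∃x A ≡ ∀x ¬A, De Morgan for ∧/∨):
  (\forall f\, Q(f)) \land (\forall a\, Q(a))
All bound variables are already distinct, so no renaming is needed.
Finally move all quantifiers to the prefix:
  \forall f\, \forall a\, (Q(f) \land Q(a))
The quantifier \exists a sits under an odd number of negations, so it flips to \forall a.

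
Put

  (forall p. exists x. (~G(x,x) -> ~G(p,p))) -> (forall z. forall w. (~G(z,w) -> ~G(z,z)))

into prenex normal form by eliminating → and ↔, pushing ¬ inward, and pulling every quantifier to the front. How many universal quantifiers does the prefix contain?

3

First replace A → B with ¬A ∨ B.
  ~(forall p. exists x. (~~G(x,x) | ~G(p,p))) | (forall z. forall w. (~~G(z,w) | ~G(z,z)))
Move each ¬ inward, flipping quantifiers it crosses:
  (exists p. forall x. (~G(x,x) & G(p,p))) | (forall z. forall w. (G(z,w) | ~G(z,z)))
Finally move all quantifiers to the prefix:
  exists p. forall x. forall z. forall w. (~G(x,x) & G(p,p) | G(z,w) | ~G(z,z))
The prefix is exists p forall x forall z forall w: 3 universal, 1 existential.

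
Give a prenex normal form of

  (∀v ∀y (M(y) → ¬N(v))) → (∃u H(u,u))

Rewrite implications/biconditionals: A → B as ¬A ∨ B.
  ¬(∀v ∀y (¬M(y) ∨ ¬N(v))) ∨ (∃u H(u,u))
Move each ¬ inward, flipping quantifiers it crosses:
  (∃v ∃y (M(y) ∧ N(v))) ∨ (∃u H(u,u))
All bound variables are already distinct, so no renaming is needed.
Extract every quantifier outward, since the variables are now distinct and don't occur free across branches:
  ∃v ∃y ∃u (M(y) ∧ N(v) ∨ H(u,u))

∃v ∃y ∃u (M(y) ∧ N(v) ∨ H(u,u))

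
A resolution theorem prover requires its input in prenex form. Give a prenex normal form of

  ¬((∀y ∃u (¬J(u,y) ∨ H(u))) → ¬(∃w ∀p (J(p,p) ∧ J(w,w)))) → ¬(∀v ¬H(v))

First replace A → B with ¬A ∨ B.
  ¬¬(¬(∀y ∃u (¬J(u,y) ∨ H(u))) ∨ ¬(∃w ∀p (J(p,p) ∧ J(w,w)))) ∨ ¬(∀v ¬H(v))
Move each ¬ inward, flipping quantifiers it crosses:
  (∃y ∀u (J(u,y) ∧ ¬H(u))) ∨ (∀w ∃p (¬J(p,p) ∨ ¬J(w,w))) ∨ (∃v H(v))
Finally move all quantifiers to the prefix:
  ∃y ∀u ∀w ∃p ∃v (J(u,y) ∧ ¬H(u) ∨ ¬J(p,p) ∨ ¬J(w,w) ∨ H(v))

∃y ∀u ∀w ∃p ∃v (J(u,y) ∧ ¬H(u) ∨ ¬J(p,p) ∨ ¬J(w,w) ∨ H(v))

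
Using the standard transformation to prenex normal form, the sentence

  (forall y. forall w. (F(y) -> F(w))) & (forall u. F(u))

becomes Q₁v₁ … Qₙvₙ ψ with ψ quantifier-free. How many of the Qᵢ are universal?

3

Eliminate → and ↔ using ¬ and ∨.
  (forall y. forall w. (~F(y) | F(w))) & (forall u. F(u))
All bound variables are already distinct, so no renaming is needed.
Finally move all quantifiers to the prefix:
  forall y. forall w. forall u. ((~F(y) | F(w)) & F(u))
The prefix is forall y forall w forall u: 3 universal, 0 existential.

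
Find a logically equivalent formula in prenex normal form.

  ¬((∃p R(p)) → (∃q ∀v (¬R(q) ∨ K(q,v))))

Eliminate → and ↔ using ¬ and ∨.
  ¬(¬(∃p R(p)) ∨ (∃q ∀v (¬R(q) ∨ K(q,v))))
Move each ¬ inward, flipping quantifiers it crosses:
  (∃p R(p)) ∧ (∀q ∃v (R(q) ∧ ¬K(q,v)))
Finally move all quantifiers to the prefix:
  ∃p ∀q ∃v (R(p) ∧ R(q) ∧ ¬K(q,v))

∃p ∀q ∃v (R(p) ∧ R(q) ∧ ¬K(q,v))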